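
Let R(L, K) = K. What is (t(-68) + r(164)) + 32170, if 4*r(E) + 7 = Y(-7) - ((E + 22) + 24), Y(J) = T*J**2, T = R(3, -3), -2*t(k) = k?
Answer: 32113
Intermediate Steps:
t(k) = -k/2
T = -3
Y(J) = -3*J**2
r(E) = -50 - E/4 (r(E) = -7/4 + (-3*(-7)**2 - ((E + 22) + 24))/4 = -7/4 + (-3*49 - ((22 + E) + 24))/4 = -7/4 + (-147 - (46 + E))/4 = -7/4 + (-147 + (-46 - E))/4 = -7/4 + (-193 - E)/4 = -7/4 + (-193/4 - E/4) = -50 - E/4)
(t(-68) + r(164)) + 32170 = (-1/2*(-68) + (-50 - 1/4*164)) + 32170 = (34 + (-50 - 41)) + 32170 = (34 - 91) + 32170 = -57 + 32170 = 32113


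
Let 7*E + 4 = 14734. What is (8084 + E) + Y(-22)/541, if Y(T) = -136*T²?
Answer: 38122270/3787 ≈ 10067.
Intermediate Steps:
E = 14730/7 (E = -4/7 + (⅐)*14734 = -4/7 + 14734/7 = 14730/7 ≈ 2104.3)
(8084 + E) + Y(-22)/541 = (8084 + 14730/7) - 136*(-22)²/541 = 71318/7 - 136*484*(1/541) = 71318/7 - 65824*1/541 = 71318/7 - 65824/541 = 38122270/3787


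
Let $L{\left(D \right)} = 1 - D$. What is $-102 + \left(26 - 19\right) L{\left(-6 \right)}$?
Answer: $-53$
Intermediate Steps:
$-102 + \left(26 - 19\right) L{\left(-6 \right)} = -102 + \left(26 - 19\right) \left(1 - -6\right) = -102 + 7 \left(1 + 6\right) = -102 + 7 \cdot 7 = -102 + 49 = -53$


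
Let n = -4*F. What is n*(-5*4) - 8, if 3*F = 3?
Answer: 72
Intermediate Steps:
F = 1 (F = (⅓)*3 = 1)
n = -4 (n = -4*1 = -4)
n*(-5*4) - 8 = -(-20)*4 - 8 = -4*(-20) - 8 = 80 - 8 = 72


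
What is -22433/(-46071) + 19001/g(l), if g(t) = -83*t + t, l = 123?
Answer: -216378611/154890702 ≈ -1.3970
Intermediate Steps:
g(t) = -82*t
-22433/(-46071) + 19001/g(l) = -22433/(-46071) + 19001/((-82*123)) = -22433*(-1/46071) + 19001/(-10086) = 22433/46071 + 19001*(-1/10086) = 22433/46071 - 19001/10086 = -216378611/154890702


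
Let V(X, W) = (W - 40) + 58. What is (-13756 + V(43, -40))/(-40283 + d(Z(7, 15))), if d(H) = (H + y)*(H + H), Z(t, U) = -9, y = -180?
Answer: 13778/36881 ≈ 0.37358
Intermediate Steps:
V(X, W) = 18 + W (V(X, W) = (-40 + W) + 58 = 18 + W)
d(H) = 2*H*(-180 + H) (d(H) = (H - 180)*(H + H) = (-180 + H)*(2*H) = 2*H*(-180 + H))
(-13756 + V(43, -40))/(-40283 + d(Z(7, 15))) = (-13756 + (18 - 40))/(-40283 + 2*(-9)*(-180 - 9)) = (-13756 - 22)/(-40283 + 2*(-9)*(-189)) = -13778/(-40283 + 3402) = -13778/(-36881) = -13778*(-1/36881) = 13778/36881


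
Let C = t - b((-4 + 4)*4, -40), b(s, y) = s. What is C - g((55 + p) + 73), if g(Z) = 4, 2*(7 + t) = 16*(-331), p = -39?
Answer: -2659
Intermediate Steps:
t = -2655 (t = -7 + (16*(-331))/2 = -7 + (½)*(-5296) = -7 - 2648 = -2655)
C = -2655 (C = -2655 - (-4 + 4)*4 = -2655 - 0*4 = -2655 - 1*0 = -2655 + 0 = -2655)
C - g((55 + p) + 73) = -2655 - 1*4 = -2655 - 4 = -2659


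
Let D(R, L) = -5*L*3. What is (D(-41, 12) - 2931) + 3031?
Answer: -80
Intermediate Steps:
D(R, L) = -15*L
(D(-41, 12) - 2931) + 3031 = (-15*12 - 2931) + 3031 = (-180 - 2931) + 3031 = -3111 + 3031 = -80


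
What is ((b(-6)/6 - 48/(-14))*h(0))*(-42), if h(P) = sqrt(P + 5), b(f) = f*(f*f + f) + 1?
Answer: 1109*sqrt(5) ≈ 2479.8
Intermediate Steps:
b(f) = 1 + f*(f + f**2) (b(f) = f*(f**2 + f) + 1 = f*(f + f**2) + 1 = 1 + f*(f + f**2))
h(P) = sqrt(5 + P)
((b(-6)/6 - 48/(-14))*h(0))*(-42) = (((1 + (-6)**2 + (-6)**3)/6 - 48/(-14))*sqrt(5 + 0))*(-42) = (((1 + 36 - 216)*(1/6) - 48*(-1/14))*sqrt(5))*(-42) = ((-179*1/6 + 24/7)*sqrt(5))*(-42) = ((-179/6 + 24/7)*sqrt(5))*(-42) = -1109*sqrt(5)/42*(-42) = 1109*sqrt(5)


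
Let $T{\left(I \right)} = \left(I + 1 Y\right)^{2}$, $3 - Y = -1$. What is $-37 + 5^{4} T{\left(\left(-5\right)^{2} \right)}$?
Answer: $525588$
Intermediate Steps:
$Y = 4$ ($Y = 3 - -1 = 3 + 1 = 4$)
$T{\left(I \right)} = \left(4 + I\right)^{2}$ ($T{\left(I \right)} = \left(I + 1 \cdot 4\right)^{2} = \left(I + 4\right)^{2} = \left(4 + I\right)^{2}$)
$-37 + 5^{4} T{\left(\left(-5\right)^{2} \right)} = -37 + 5^{4} \left(4 + \left(-5\right)^{2}\right)^{2} = -37 + 625 \left(4 + 25\right)^{2} = -37 + 625 \cdot 29^{2} = -37 + 625 \cdot 841 = -37 + 525625 = 525588$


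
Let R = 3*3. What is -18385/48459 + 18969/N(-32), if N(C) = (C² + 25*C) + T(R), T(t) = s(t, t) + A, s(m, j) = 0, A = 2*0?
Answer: 915100531/10854816 ≈ 84.304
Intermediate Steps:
A = 0
R = 9
T(t) = 0 (T(t) = 0 + 0 = 0)
N(C) = C² + 25*C (N(C) = (C² + 25*C) + 0 = C² + 25*C)
-18385/48459 + 18969/N(-32) = -18385/48459 + 18969/((-32*(25 - 32))) = -18385*1/48459 + 18969/((-32*(-7))) = -18385/48459 + 18969/224 = 915100531/10854816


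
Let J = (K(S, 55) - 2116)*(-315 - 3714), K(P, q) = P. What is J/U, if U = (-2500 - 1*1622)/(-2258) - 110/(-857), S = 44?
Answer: 8077217588664/1890467 ≈ 4.2726e+6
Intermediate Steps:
U = 1890467/967553 (U = (-2500 - 1622)*(-1/2258) - 110*(-1/857) = -4122*(-1/2258) + 110/857 = 2061/1129 + 110/857 = 1890467/967553 ≈ 1.9539)
J = 8348088 (J = (44 - 2116)*(-315 - 3714) = -2072*(-4029) = 8348088)
J/U = 8348088/(1890467/967553) = 8348088*(967553/1890467) = 8077217588664/1890467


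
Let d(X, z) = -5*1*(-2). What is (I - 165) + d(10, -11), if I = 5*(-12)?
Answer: -215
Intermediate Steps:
d(X, z) = 10 (d(X, z) = -5*(-2) = 10)
I = -60
(I - 165) + d(10, -11) = (-60 - 165) + 10 = -225 + 10 = -215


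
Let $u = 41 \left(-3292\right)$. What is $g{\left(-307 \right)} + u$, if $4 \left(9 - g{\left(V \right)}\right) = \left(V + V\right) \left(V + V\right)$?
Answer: $-229212$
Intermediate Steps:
$g{\left(V \right)} = 9 - V^{2}$ ($g{\left(V \right)} = 9 - \frac{\left(V + V\right) \left(V + V\right)}{4} = 9 - \frac{2 V 2 V}{4} = 9 - \frac{4 V^{2}}{4} = 9 - V^{2}$)
$u = -134972$
$g{\left(-307 \right)} + u = \left(9 - \left(-307\right)^{2}\right) - 134972 = \left(9 - 94249\right) - 134972 = -94240 - 134972 = -229212$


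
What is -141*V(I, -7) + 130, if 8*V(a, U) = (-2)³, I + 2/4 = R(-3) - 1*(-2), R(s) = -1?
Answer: 271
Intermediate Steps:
I = ½ (I = -½ + (-1 - 1*(-2)) = -½ + (-1 + 2) = -½ + 1 = ½ ≈ 0.50000)
V(a, U) = -1 (V(a, U) = (⅛)*(-2)³ = (⅛)*(-8) = -1)
-141*V(I, -7) + 130 = -141*(-1) + 130 = 141 + 130 = 271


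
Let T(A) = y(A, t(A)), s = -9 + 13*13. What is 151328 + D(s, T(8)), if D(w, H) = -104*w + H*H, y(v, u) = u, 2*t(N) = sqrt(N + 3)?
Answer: 538763/4 ≈ 1.3469e+5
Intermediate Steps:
t(N) = sqrt(3 + N)/2 (t(N) = sqrt(N + 3)/2 = sqrt(3 + N)/2)
s = 160 (s = -9 + 169 = 160)
T(A) = sqrt(3 + A)/2
D(w, H) = H**2 - 104*w (D(w, H) = -104*w + H**2 = H**2 - 104*w)
151328 + D(s, T(8)) = 151328 + ((sqrt(3 + 8)/2)**2 - 104*160) = 151328 + ((sqrt(11)/2)**2 - 16640) = 151328 + (11/4 - 16640) = 151328 - 66549/4 = 538763/4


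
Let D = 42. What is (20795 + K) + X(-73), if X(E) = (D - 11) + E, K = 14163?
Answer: 34916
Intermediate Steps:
X(E) = 31 + E (X(E) = (42 - 11) + E = 31 + E)
(20795 + K) + X(-73) = (20795 + 14163) + (31 - 73) = 34958 - 42 = 34916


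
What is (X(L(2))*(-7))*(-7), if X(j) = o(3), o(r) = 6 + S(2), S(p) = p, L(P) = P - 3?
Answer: 392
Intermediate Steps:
L(P) = -3 + P
o(r) = 8 (o(r) = 6 + 2 = 8)
X(j) = 8
(X(L(2))*(-7))*(-7) = (8*(-7))*(-7) = -56*(-7) = 392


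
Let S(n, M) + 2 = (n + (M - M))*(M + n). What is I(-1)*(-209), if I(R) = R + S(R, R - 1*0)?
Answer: 209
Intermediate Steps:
S(n, M) = -2 + n*(M + n) (S(n, M) = -2 + (n + (M - M))*(M + n) = -2 + (n + 0)*(M + n) = -2 + n*(M + n))
I(R) = -2 + R + 2*R² (I(R) = R + (-2 + R² + (R - 1*0)*R) = R + (-2 + R² + (R + 0)*R) = R + (-2 + R² + R*R) = R + (-2 + R² + R²) = R + (-2 + 2*R²) = -2 + R + 2*R²)
I(-1)*(-209) = (-2 - 1 + 2*(-1)²)*(-209) = (-2 - 1 + 2*1)*(-209) = (-2 - 1 + 2)*(-209) = -1*(-209) = 209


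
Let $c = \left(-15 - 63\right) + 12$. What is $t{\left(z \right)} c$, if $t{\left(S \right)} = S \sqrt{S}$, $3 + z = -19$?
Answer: $1452 i \sqrt{22} \approx 6810.5 i$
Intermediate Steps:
$z = -22$ ($z = -3 - 19 = -22$)
$t{\left(S \right)} = S^{\frac{3}{2}}$
$c = -66$ ($c = -78 + 12 = -66$)
$t{\left(z \right)} c = \left(-22\right)^{\frac{3}{2}} \left(-66\right) = - 22 i \sqrt{22} \left(-66\right) = 1452 i \sqrt{22}$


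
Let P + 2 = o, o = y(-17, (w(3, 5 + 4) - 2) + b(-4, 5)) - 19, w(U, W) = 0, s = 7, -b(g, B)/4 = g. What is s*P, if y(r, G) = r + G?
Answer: -168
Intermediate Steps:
b(g, B) = -4*g
y(r, G) = G + r
o = -22 (o = (((0 - 2) - 4*(-4)) - 17) - 19 = ((-2 + 16) - 17) - 19 = (14 - 17) - 19 = -3 - 19 = -22)
P = -24 (P = -2 - 22 = -24)
s*P = 7*(-24) = -168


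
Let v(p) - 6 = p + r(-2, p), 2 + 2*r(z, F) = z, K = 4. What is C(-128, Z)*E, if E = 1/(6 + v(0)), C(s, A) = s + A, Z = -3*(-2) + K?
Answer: -59/5 ≈ -11.800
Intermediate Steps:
r(z, F) = -1 + z/2
v(p) = 4 + p (v(p) = 6 + (p + (-1 + (½)*(-2))) = 6 + (p + (-1 - 1)) = 6 + (p - 2) = 6 + (-2 + p) = 4 + p)
Z = 10 (Z = -3*(-2) + 4 = 6 + 4 = 10)
C(s, A) = A + s
E = ⅒ (E = 1/(6 + (4 + 0)) = 1/(6 + 4) = 1/10 = ⅒ ≈ 0.10000)
C(-128, Z)*E = (10 - 128)*(⅒) = -118*⅒ = -59/5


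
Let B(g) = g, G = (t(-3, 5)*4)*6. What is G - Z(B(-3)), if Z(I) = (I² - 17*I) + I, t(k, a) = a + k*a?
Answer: -297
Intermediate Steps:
t(k, a) = a + a*k
G = -240 (G = ((5*(1 - 3))*4)*6 = ((5*(-2))*4)*6 = -10*4*6 = -40*6 = -240)
Z(I) = I² - 16*I
G - Z(B(-3)) = -240 - (-3)*(-16 - 3) = -240 - (-3)*(-19) = -240 - 1*57 = -240 - 57 = -297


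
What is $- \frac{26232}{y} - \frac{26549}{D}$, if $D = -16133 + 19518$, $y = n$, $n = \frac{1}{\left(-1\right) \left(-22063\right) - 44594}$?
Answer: $\frac{2000647328371}{3385} \approx 5.9103 \cdot 10^{8}$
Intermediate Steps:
$n = - \frac{1}{22531}$ ($n = \frac{1}{22063 - 44594} = \frac{1}{-22531} = - \frac{1}{22531} \approx -4.4383 \cdot 10^{-5}$)
$y = - \frac{1}{22531} \approx -4.4383 \cdot 10^{-5}$
$D = 3385$
$- \frac{26232}{y} - \frac{26549}{D} = - \frac{26232}{- \frac{1}{22531}} - \frac{26549}{3385} = \left(-26232\right) \left(-22531\right) - \frac{26549}{3385} = 591033192 - \frac{26549}{3385} = \frac{2000647328371}{3385}$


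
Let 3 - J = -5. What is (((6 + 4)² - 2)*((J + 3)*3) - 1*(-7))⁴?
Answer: 110335717654561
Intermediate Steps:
J = 8 (J = 3 - 1*(-5) = 3 + 5 = 8)
(((6 + 4)² - 2)*((J + 3)*3) - 1*(-7))⁴ = (((6 + 4)² - 2)*((8 + 3)*3) - 1*(-7))⁴ = ((10² - 2)*(11*3) + 7)⁴ = ((100 - 2)*33 + 7)⁴ = (98*33 + 7)⁴ = (3234 + 7)⁴ = 3241⁴ = 110335717654561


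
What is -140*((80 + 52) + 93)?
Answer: -31500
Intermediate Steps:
-140*((80 + 52) + 93) = -140*(132 + 93) = -140*225 = -31500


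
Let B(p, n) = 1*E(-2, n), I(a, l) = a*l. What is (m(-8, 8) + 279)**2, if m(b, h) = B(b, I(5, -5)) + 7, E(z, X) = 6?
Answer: 85264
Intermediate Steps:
B(p, n) = 6 (B(p, n) = 1*6 = 6)
m(b, h) = 13 (m(b, h) = 6 + 7 = 13)
(m(-8, 8) + 279)**2 = (13 + 279)**2 = 292**2 = 85264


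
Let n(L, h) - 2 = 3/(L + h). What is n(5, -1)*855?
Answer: 9405/4 ≈ 2351.3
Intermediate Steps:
n(L, h) = 2 + 3/(L + h)
n(5, -1)*855 = ((3 + 2*5 + 2*(-1))/(5 - 1))*855 = ((3 + 10 - 2)/4)*855 = ((¼)*11)*855 = (11/4)*855 = 9405/4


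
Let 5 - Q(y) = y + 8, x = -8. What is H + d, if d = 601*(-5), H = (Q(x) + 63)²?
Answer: 1619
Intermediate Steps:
Q(y) = -3 - y (Q(y) = 5 - (y + 8) = 5 - (8 + y) = 5 + (-8 - y) = -3 - y)
H = 4624 (H = ((-3 - 1*(-8)) + 63)² = ((-3 + 8) + 63)² = (5 + 63)² = 68² = 4624)
d = -3005
H + d = 4624 - 3005 = 1619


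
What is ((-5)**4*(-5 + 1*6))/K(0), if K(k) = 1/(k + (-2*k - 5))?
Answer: -3125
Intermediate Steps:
K(k) = 1/(-5 - k) (K(k) = 1/(k + (-5 - 2*k)) = 1/(-5 - k))
((-5)**4*(-5 + 1*6))/K(0) = ((-5)**4*(-5 + 1*6))/((-1/(5 + 0))) = (625*(-5 + 6))/((-1/5)) = (625*1)/((-1*1/5)) = 625/(-1/5) = 625*(-5) = -3125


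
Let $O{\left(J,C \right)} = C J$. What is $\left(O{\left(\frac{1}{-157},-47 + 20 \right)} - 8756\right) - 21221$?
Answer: $- \frac{4706362}{157} \approx -29977.0$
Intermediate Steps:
$\left(O{\left(\frac{1}{-157},-47 + 20 \right)} - 8756\right) - 21221 = \left(\frac{-47 + 20}{-157} - 8756\right) - 21221 = \left(\left(-27\right) \left(- \frac{1}{157}\right) - 8756\right) - 21221 = \left(\frac{27}{157} - 8756\right) - 21221 = - \frac{1374665}{157} - 21221 = - \frac{4706362}{157}$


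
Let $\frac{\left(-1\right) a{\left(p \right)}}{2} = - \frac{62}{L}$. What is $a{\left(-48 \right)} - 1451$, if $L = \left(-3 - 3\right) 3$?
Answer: $- \frac{13121}{9} \approx -1457.9$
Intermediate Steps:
$L = -18$ ($L = \left(-6\right) 3 = -18$)
$a{\left(p \right)} = - \frac{62}{9}$ ($a{\left(p \right)} = - 2 \left(- \frac{62}{-18}\right) = - 2 \left(\left(-62\right) \left(- \frac{1}{18}\right)\right) = \left(-2\right) \frac{31}{9} = - \frac{62}{9}$)
$a{\left(-48 \right)} - 1451 = - \frac{62}{9} - 1451 = - \frac{13121}{9}$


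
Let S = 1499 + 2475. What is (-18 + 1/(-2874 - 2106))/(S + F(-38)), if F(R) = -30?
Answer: -5273/1155360 ≈ -0.0045639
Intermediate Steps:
S = 3974
(-18 + 1/(-2874 - 2106))/(S + F(-38)) = (-18 + 1/(-2874 - 2106))/(3974 - 30) = (-18 + 1/(-4980))/3944 = (-18 - 1/4980)*(1/3944) = -89641/4980*1/3944 = -5273/1155360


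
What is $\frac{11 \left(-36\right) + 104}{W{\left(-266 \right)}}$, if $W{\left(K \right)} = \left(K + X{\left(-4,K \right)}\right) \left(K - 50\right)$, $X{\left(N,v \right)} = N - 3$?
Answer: $- \frac{73}{21567} \approx -0.0033848$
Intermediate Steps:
$X{\left(N,v \right)} = -3 + N$ ($X{\left(N,v \right)} = N - 3 = -3 + N$)
$W{\left(K \right)} = \left(-50 + K\right) \left(-7 + K\right)$ ($W{\left(K \right)} = \left(K - 7\right) \left(K - 50\right) = \left(K - 7\right) \left(-50 + K\right) = \left(-7 + K\right) \left(-50 + K\right) = \left(-50 + K\right) \left(-7 + K\right)$)
$\frac{11 \left(-36\right) + 104}{W{\left(-266 \right)}} = \frac{11 \left(-36\right) + 104}{350 + \left(-266\right)^{2} - -15162} = \frac{-396 + 104}{350 + 70756 + 15162} = - \frac{292}{86268} = \left(-292\right) \frac{1}{86268} = - \frac{73}{21567}$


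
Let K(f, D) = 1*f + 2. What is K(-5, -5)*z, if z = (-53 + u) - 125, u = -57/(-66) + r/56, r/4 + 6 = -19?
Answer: 41331/77 ≈ 536.77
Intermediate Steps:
r = -100 (r = -24 + 4*(-19) = -24 - 76 = -100)
K(f, D) = 2 + f (K(f, D) = f + 2 = 2 + f)
u = -71/77 (u = -57/(-66) - 100/56 = -57*(-1/66) - 100*1/56 = 19/22 - 25/14 = -71/77 ≈ -0.92208)
z = -13777/77 (z = (-53 - 71/77) - 125 = -4152/77 - 125 = -13777/77 ≈ -178.92)
K(-5, -5)*z = (2 - 5)*(-13777/77) = -3*(-13777/77) = 41331/77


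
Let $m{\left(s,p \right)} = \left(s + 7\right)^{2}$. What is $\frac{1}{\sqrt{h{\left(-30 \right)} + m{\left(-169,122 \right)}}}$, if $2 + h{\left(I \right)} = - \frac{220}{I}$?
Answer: $\frac{\sqrt{59061}}{39374} \approx 0.0061722$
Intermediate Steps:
$m{\left(s,p \right)} = \left(7 + s\right)^{2}$
$h{\left(I \right)} = -2 - \frac{220}{I}$
$\frac{1}{\sqrt{h{\left(-30 \right)} + m{\left(-169,122 \right)}}} = \frac{1}{\sqrt{\left(-2 - \frac{220}{-30}\right) + \left(7 - 169\right)^{2}}} = \frac{1}{\sqrt{\left(-2 - - \frac{22}{3}\right) + \left(-162\right)^{2}}} = \frac{1}{\sqrt{\left(-2 + \frac{22}{3}\right) + 26244}} = \frac{1}{\sqrt{\frac{16}{3} + 26244}} = \frac{1}{\sqrt{\frac{78748}{3}}} = \frac{1}{\frac{2}{3} \sqrt{59061}} = \frac{\sqrt{59061}}{39374}$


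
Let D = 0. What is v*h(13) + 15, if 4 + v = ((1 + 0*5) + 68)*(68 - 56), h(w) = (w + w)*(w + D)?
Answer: 278527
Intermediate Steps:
h(w) = 2*w² (h(w) = (w + w)*(w + 0) = (2*w)*w = 2*w²)
v = 824 (v = -4 + ((1 + 0*5) + 68)*(68 - 56) = -4 + ((1 + 0) + 68)*12 = -4 + (1 + 68)*12 = -4 + 69*12 = -4 + 828 = 824)
v*h(13) + 15 = 824*(2*13²) + 15 = 824*(2*169) + 15 = 824*338 + 15 = 278512 + 15 = 278527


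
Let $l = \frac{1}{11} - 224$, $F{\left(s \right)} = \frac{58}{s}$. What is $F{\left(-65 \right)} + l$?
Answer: $- \frac{160733}{715} \approx -224.8$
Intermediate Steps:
$l = - \frac{2463}{11}$ ($l = \frac{1}{11} - 224 = - \frac{2463}{11} \approx -223.91$)
$F{\left(-65 \right)} + l = \frac{58}{-65} - \frac{2463}{11} = 58 \left(- \frac{1}{65}\right) - \frac{2463}{11} = - \frac{58}{65} - \frac{2463}{11} = - \frac{160733}{715}$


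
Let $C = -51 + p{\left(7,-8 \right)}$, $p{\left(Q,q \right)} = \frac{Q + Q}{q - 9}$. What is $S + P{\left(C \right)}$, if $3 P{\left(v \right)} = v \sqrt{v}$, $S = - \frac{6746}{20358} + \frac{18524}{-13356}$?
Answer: $- \frac{6489044}{3776409} - \frac{881 i \sqrt{14977}}{867} \approx -1.7183 - 124.36 i$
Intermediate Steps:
$p{\left(Q,q \right)} = \frac{2 Q}{-9 + q}$
$S = - \frac{6489044}{3776409}$ ($S = \left(-6746\right) \frac{1}{20358} + 18524 \left(- \frac{1}{13356}\right) = - \frac{3373}{10179} - \frac{4631}{3339} = - \frac{6489044}{3776409} \approx -1.7183$)
$C = - \frac{881}{17}$ ($C = -51 + 2 \cdot 7 \frac{1}{-9 - 8} = -51 + 2 \cdot 7 \frac{1}{-17} = -51 + 2 \cdot 7 \left(- \frac{1}{17}\right) = -51 - \frac{14}{17} = - \frac{881}{17} \approx -51.824$)
$P{\left(v \right)} = \frac{v^{\frac{3}{2}}}{3}$ ($P{\left(v \right)} = \frac{v \sqrt{v}}{3} = \frac{v^{\frac{3}{2}}}{3}$)
$S + P{\left(C \right)} = - \frac{6489044}{3776409} + \frac{\left(- \frac{881}{17}\right)^{\frac{3}{2}}}{3} = - \frac{6489044}{3776409} + \frac{\left(- \frac{881}{289}\right) i \sqrt{14977}}{3} = - \frac{6489044}{3776409} - \frac{881 i \sqrt{14977}}{867}$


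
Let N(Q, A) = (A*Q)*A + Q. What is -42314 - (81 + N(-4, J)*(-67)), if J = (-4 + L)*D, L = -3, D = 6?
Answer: -515415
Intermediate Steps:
J = -42 (J = (-4 - 3)*6 = -7*6 = -42)
N(Q, A) = Q + Q*A² (N(Q, A) = Q*A² + Q = Q + Q*A²)
-42314 - (81 + N(-4, J)*(-67)) = -42314 - (81 - 4*(1 + (-42)²)*(-67)) = -42314 - (81 - 4*(1 + 1764)*(-67)) = -42314 - (81 - 4*1765*(-67)) = -42314 - (81 - 7060*(-67)) = -42314 - (81 + 473020) = -42314 - 1*473101 = -42314 - 473101 = -515415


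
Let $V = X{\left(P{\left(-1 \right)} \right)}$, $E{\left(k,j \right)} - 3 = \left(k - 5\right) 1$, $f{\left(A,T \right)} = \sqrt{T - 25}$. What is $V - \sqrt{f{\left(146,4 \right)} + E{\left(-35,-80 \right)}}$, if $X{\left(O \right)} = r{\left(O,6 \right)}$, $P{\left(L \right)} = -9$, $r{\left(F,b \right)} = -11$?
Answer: $-11 - \sqrt{-37 + i \sqrt{21}} \approx -11.376 - 6.0944 i$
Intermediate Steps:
$f{\left(A,T \right)} = \sqrt{-25 + T}$
$E{\left(k,j \right)} = -2 + k$ ($E{\left(k,j \right)} = 3 + \left(k - 5\right) 1 = 3 + \left(-5 + k\right) 1 = 3 + \left(-5 + k\right) = -2 + k$)
$X{\left(O \right)} = -11$
$V = -11$
$V - \sqrt{f{\left(146,4 \right)} + E{\left(-35,-80 \right)}} = -11 - \sqrt{\sqrt{-25 + 4} - 37} = -11 - \sqrt{\sqrt{-21} - 37} = -11 - \sqrt{i \sqrt{21} - 37} = -11 - \sqrt{-37 + i \sqrt{21}}$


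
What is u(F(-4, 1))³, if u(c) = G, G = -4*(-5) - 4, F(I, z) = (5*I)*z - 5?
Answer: 4096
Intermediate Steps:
F(I, z) = -5 + 5*I*z (F(I, z) = 5*I*z - 5 = -5 + 5*I*z)
G = 16 (G = 20 - 4 = 16)
u(c) = 16
u(F(-4, 1))³ = 16³ = 4096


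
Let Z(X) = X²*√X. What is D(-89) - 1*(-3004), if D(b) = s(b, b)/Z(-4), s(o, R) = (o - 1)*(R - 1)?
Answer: 3004 - 2025*I/8 ≈ 3004.0 - 253.13*I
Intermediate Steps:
s(o, R) = (-1 + R)*(-1 + o) (s(o, R) = (-1 + o)*(-1 + R) = (-1 + R)*(-1 + o))
Z(X) = X^(5/2)
D(b) = -I*(1 + b² - 2*b)/32 (D(b) = (1 - b - b + b*b)/((-4)^(5/2)) = (1 - b - b + b²)/((32*I)) = (1 + b² - 2*b)*(-I/32) = -I*(1 + b² - 2*b)/32)
D(-89) - 1*(-3004) = I*(-1 - 1*(-89)² + 2*(-89))/32 - 1*(-3004) = I*(-1 - 1*7921 - 178)/32 + 3004 = I*(-1 - 7921 - 178)/32 + 3004 = (1/32)*I*(-8100) + 3004 = -2025*I/8 + 3004 = 3004 - 2025*I/8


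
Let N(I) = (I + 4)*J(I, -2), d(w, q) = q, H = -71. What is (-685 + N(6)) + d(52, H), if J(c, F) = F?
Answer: -776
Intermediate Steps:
N(I) = -8 - 2*I (N(I) = (I + 4)*(-2) = (4 + I)*(-2) = -8 - 2*I)
(-685 + N(6)) + d(52, H) = (-685 + (-8 - 2*6)) - 71 = (-685 + (-8 - 12)) - 71 = (-685 - 20) - 71 = -705 - 71 = -776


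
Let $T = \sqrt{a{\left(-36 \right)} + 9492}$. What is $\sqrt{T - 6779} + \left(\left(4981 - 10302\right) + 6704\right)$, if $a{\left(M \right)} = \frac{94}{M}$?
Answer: $1383 + \frac{\sqrt{-244044 + 6 \sqrt{341618}}}{6} \approx 1383.0 + 81.741 i$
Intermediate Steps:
$T = \frac{\sqrt{341618}}{6}$ ($T = \sqrt{\frac{94}{-36} + 9492} = \sqrt{94 \left(- \frac{1}{36}\right) + 9492} = \sqrt{- \frac{47}{18} + 9492} = \sqrt{\frac{170809}{18}} = \frac{\sqrt{341618}}{6} \approx 97.413$)
$\sqrt{T - 6779} + \left(\left(4981 - 10302\right) + 6704\right) = \sqrt{\frac{\sqrt{341618}}{6} - 6779} + \left(\left(4981 - 10302\right) + 6704\right) = \sqrt{-6779 + \frac{\sqrt{341618}}{6}} + \left(-5321 + 6704\right) = \sqrt{-6779 + \frac{\sqrt{341618}}{6}} + 1383 = 1383 + \sqrt{-6779 + \frac{\sqrt{341618}}{6}}$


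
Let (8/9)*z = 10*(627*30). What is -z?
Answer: -423225/2 ≈ -2.1161e+5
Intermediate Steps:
z = 423225/2 (z = 9*(10*(627*30))/8 = 9*(10*18810)/8 = (9/8)*188100 = 423225/2 ≈ 2.1161e+5)
-z = -1*423225/2 = -423225/2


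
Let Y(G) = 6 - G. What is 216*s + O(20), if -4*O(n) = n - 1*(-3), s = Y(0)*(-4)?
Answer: -20759/4 ≈ -5189.8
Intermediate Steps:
s = -24 (s = (6 - 1*0)*(-4) = (6 + 0)*(-4) = 6*(-4) = -24)
O(n) = -¾ - n/4 (O(n) = -(n - 1*(-3))/4 = -(n + 3)/4 = -(3 + n)/4 = -¾ - n/4)
216*s + O(20) = 216*(-24) + (-¾ - ¼*20) = -5184 + (-¾ - 5) = -5184 - 23/4 = -20759/4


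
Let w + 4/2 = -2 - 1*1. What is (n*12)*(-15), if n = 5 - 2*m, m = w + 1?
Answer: -2340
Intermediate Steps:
w = -5 (w = -2 + (-2 - 1*1) = -2 + (-2 - 1) = -2 - 3 = -5)
m = -4 (m = -5 + 1 = -4)
n = 13 (n = 5 - 2*(-4) = 5 + 8 = 13)
(n*12)*(-15) = (13*12)*(-15) = 156*(-15) = -2340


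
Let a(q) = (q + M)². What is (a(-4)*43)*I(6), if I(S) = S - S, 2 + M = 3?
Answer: 0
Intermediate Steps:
M = 1 (M = -2 + 3 = 1)
I(S) = 0
a(q) = (1 + q)² (a(q) = (q + 1)² = (1 + q)²)
(a(-4)*43)*I(6) = ((1 - 4)²*43)*0 = ((-3)²*43)*0 = (9*43)*0 = 387*0 = 0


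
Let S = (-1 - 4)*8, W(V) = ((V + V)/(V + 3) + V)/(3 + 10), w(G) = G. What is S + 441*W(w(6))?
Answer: 2714/13 ≈ 208.77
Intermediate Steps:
W(V) = V/13 + 2*V/(13*(3 + V)) (W(V) = ((2*V)/(3 + V) + V)/13 = (2*V/(3 + V) + V)*(1/13) = (V + 2*V/(3 + V))*(1/13) = V/13 + 2*V/(13*(3 + V)))
S = -40 (S = -5*8 = -40)
S + 441*W(w(6)) = -40 + 441*((1/13)*6*(5 + 6)/(3 + 6)) = -40 + 441*((1/13)*6*11/9) = -40 + 441*((1/13)*6*(⅑)*11) = -40 + 441*(22/39) = -40 + 3234/13 = 2714/13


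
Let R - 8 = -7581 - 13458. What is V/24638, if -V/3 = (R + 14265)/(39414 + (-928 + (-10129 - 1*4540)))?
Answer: 199/5752973 ≈ 3.4591e-5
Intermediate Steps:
R = -21031 (R = 8 + (-7581 - 13458) = 8 - 21039 = -21031)
V = 398/467 (V = -3*(-21031 + 14265)/(39414 + (-928 + (-10129 - 1*4540))) = -(-20298)/(39414 + (-928 + (-10129 - 4540))) = -(-20298)/(39414 + (-928 - 14669)) = -(-20298)/(39414 - 15597) = -(-20298)/23817 = -3*(-398/1401) = 398/467 ≈ 0.85225)
V/24638 = (398/467)/24638 = (398/467)*(1/24638) = 199/5752973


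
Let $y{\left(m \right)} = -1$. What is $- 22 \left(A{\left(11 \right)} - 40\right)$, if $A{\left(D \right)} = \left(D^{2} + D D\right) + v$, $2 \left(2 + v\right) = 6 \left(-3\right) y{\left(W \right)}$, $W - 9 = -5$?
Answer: $-4598$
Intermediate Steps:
$W = 4$ ($W = 9 - 5 = 4$)
$v = 7$ ($v = -2 + \frac{6 \left(-3\right) \left(-1\right)}{2} = -2 + \frac{\left(-18\right) \left(-1\right)}{2} = -2 + \frac{1}{2} \cdot 18 = -2 + 9 = 7$)
$A{\left(D \right)} = 7 + 2 D^{2}$ ($A{\left(D \right)} = \left(D^{2} + D D\right) + 7 = \left(D^{2} + D^{2}\right) + 7 = 2 D^{2} + 7 = 7 + 2 D^{2}$)
$- 22 \left(A{\left(11 \right)} - 40\right) = - 22 \left(\left(7 + 2 \cdot 11^{2}\right) - 40\right) = - 22 \left(\left(7 + 2 \cdot 121\right) - 40\right) = - 22 \left(\left(7 + 242\right) - 40\right) = - 22 \left(249 - 40\right) = \left(-22\right) 209 = -4598$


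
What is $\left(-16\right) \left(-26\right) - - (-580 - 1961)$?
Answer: $-2125$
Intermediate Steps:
$\left(-16\right) \left(-26\right) - - (-580 - 1961) = 416 - \left(-1\right) \left(-2541\right) = 416 - 2541 = -2125$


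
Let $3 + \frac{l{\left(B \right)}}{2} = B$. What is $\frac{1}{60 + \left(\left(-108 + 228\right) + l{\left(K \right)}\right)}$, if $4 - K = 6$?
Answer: $\frac{1}{170} \approx 0.0058824$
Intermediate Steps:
$K = -2$ ($K = 4 - 6 = -2$)
$l{\left(B \right)} = -6 + 2 B$
$\frac{1}{60 + \left(\left(-108 + 228\right) + l{\left(K \right)}\right)} = \frac{1}{60 + \left(\left(-108 + 228\right) + \left(-6 + 2 \left(-2\right)\right)\right)} = \frac{1}{60 + \left(120 - 10\right)} = \frac{1}{60 + 110} = \frac{1}{170}$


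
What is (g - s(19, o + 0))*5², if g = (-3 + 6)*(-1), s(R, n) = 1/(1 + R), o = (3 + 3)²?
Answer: -305/4 ≈ -76.250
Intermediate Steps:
o = 36 (o = 6² = 36)
g = -3 (g = 3*(-1) = -3)
(g - s(19, o + 0))*5² = (-3 - 1/(1 + 19))*5² = (-3 - 1/20)*25 = -61/20*25 = -305/4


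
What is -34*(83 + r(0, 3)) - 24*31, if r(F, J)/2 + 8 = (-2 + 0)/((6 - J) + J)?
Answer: -8998/3 ≈ -2999.3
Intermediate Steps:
r(F, J) = -50/3 (r(F, J) = -16 + 2*((-2 + 0)/((6 - J) + J)) = -16 + 2*(-2/6) = -16 + 2*(-2*⅙) = -16 + 2*(-⅓) = -16 - ⅔ = -50/3)
-34*(83 + r(0, 3)) - 24*31 = -34*(83 - 50/3) - 24*31 = -34*199/3 - 744 = -6766/3 - 744 = -8998/3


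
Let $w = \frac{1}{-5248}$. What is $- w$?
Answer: $\frac{1}{5248} \approx 0.00019055$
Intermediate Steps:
$w = - \frac{1}{5248} \approx -0.00019055$
$- w = \left(-1\right) \left(- \frac{1}{5248}\right) = \frac{1}{5248}$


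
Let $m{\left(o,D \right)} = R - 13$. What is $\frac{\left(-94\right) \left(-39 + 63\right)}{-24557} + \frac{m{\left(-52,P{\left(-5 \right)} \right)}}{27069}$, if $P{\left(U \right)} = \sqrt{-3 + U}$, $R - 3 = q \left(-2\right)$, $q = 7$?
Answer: $\frac{20159432}{221577811} \approx 0.090981$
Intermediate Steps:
$R = -11$ ($R = 3 + 7 \left(-2\right) = 3 - 14 = -11$)
$m{\left(o,D \right)} = -24$ ($m{\left(o,D \right)} = -11 - 13 = -24$)
$\frac{\left(-94\right) \left(-39 + 63\right)}{-24557} + \frac{m{\left(-52,P{\left(-5 \right)} \right)}}{27069} = \frac{\left(-94\right) \left(-39 + 63\right)}{-24557} - \frac{24}{27069} = \left(-94\right) 24 \left(- \frac{1}{24557}\right) - \frac{8}{9023} = \left(-2256\right) \left(- \frac{1}{24557}\right) - \frac{8}{9023} = \frac{2256}{24557} - \frac{8}{9023} = \frac{20159432}{221577811}$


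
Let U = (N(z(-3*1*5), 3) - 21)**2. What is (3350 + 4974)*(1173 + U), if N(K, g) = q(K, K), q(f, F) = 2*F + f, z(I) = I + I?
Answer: 112324056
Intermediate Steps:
z(I) = 2*I
q(f, F) = f + 2*F
N(K, g) = 3*K (N(K, g) = K + 2*K = 3*K)
U = 12321 (U = (3*(2*(-3*1*5)) - 21)**2 = (3*(2*(-3*5)) - 21)**2 = (3*(2*(-15)) - 21)**2 = (3*(-30) - 21)**2 = (-90 - 21)**2 = (-111)**2 = 12321)
(3350 + 4974)*(1173 + U) = (3350 + 4974)*(1173 + 12321) = 8324*13494 = 112324056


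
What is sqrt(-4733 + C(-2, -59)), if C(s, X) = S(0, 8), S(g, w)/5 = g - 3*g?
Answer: I*sqrt(4733) ≈ 68.797*I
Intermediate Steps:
S(g, w) = -10*g (S(g, w) = 5*(g - 3*g) = 5*(-2*g) = -10*g)
C(s, X) = 0 (C(s, X) = -10*0 = 0)
sqrt(-4733 + C(-2, -59)) = sqrt(-4733 + 0) = sqrt(-4733) = I*sqrt(4733)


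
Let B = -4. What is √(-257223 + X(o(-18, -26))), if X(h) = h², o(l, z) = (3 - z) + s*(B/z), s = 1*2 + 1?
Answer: I*√43323998/13 ≈ 506.31*I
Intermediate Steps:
s = 3 (s = 2 + 1 = 3)
o(l, z) = 3 - z - 12/z (o(l, z) = (3 - z) + 3*(-4/z) = (3 - z) - 12/z = 3 - z - 12/z)
√(-257223 + X(o(-18, -26))) = √(-257223 + (3 - 1*(-26) - 12/(-26))²) = √(-257223 + (3 + 26 - 12*(-1/26))²) = √(-257223 + (3 + 26 + 6/13)²) = √(-257223 + (383/13)²) = √(-257223 + 146689/169) = √(-43323998/169) = I*√43323998/13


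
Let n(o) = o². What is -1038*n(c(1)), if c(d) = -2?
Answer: -4152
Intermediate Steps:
-1038*n(c(1)) = -1038*(-2)² = -1038*4 = -4152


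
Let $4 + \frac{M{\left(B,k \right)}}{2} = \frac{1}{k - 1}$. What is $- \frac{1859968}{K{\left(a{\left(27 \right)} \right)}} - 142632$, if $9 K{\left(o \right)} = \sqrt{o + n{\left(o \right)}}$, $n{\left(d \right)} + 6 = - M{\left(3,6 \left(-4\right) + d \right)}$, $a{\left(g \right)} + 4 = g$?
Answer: $-142632 - \frac{8369856 \sqrt{26}}{13} \approx -3.4256 \cdot 10^{6}$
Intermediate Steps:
$a{\left(g \right)} = -4 + g$
$M{\left(B,k \right)} = -8 + \frac{2}{-1 + k}$ ($M{\left(B,k \right)} = -8 + \frac{2}{k - 1} = -8 + \frac{2}{-1 + k}$)
$n{\left(d \right)} = -6 - \frac{2 \left(101 - 4 d\right)}{-25 + d}$ ($n{\left(d \right)} = -6 - \frac{2 \left(5 - 4 \left(6 \left(-4\right) + d\right)\right)}{-1 + \left(6 \left(-4\right) + d\right)} = -6 - \frac{2 \left(5 - 4 \left(-24 + d\right)\right)}{-1 + \left(-24 + d\right)} = -6 - \frac{2 \left(5 - \left(-96 + 4 d\right)\right)}{-25 + d} = -6 - \frac{2 \left(101 - 4 d\right)}{-25 + d}$)
$K{\left(o \right)} = \frac{\sqrt{o + \frac{2 \left(-26 + o\right)}{-25 + o}}}{9}$
$- \frac{1859968}{K{\left(a{\left(27 \right)} \right)}} - 142632 = - \frac{1859968}{\frac{1}{9} \sqrt{\frac{-52 + \left(-4 + 27\right)^{2} - 23 \left(-4 + 27\right)}{-25 + \left(-4 + 27\right)}}} - 142632 = - \frac{1859968}{\frac{1}{9} \sqrt{\frac{-52 + 23^{2} - 529}{-25 + 23}}} - 142632 = - \frac{1859968}{\frac{1}{9} \sqrt{\frac{-52 + 529 - 529}{-2}}} - 142632 = - \frac{1859968}{\frac{1}{9} \sqrt{\left(- \frac{1}{2}\right) \left(-52\right)}} - 142632 = - \frac{1859968}{\frac{1}{9} \sqrt{26}} - 142632 = - 1859968 \frac{9 \sqrt{26}}{26} - 142632 = - \frac{8369856 \sqrt{26}}{13} - 142632 = -142632 - \frac{8369856 \sqrt{26}}{13}$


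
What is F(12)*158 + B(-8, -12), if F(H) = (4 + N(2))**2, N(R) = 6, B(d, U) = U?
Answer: 15788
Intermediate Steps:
F(H) = 100 (F(H) = (4 + 6)**2 = 10**2 = 100)
F(12)*158 + B(-8, -12) = 100*158 - 12 = 15800 - 12 = 15788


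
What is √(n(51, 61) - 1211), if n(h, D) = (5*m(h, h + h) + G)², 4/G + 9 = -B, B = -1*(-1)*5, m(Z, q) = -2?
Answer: I*√54155/7 ≈ 33.245*I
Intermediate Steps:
B = 5 (B = 1*5 = 5)
G = -2/7 (G = 4/(-9 - 1*5) = 4/(-9 - 5) = 4/(-14) = 4*(-1/14) = -2/7 ≈ -0.28571)
n(h, D) = 5184/49 (n(h, D) = (5*(-2) - 2/7)² = (-10 - 2/7)² = (-72/7)² = 5184/49)
√(n(51, 61) - 1211) = √(5184/49 - 1211) = √(-54155/49) = I*√54155/7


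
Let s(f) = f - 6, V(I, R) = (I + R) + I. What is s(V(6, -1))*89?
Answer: 445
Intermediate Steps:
V(I, R) = R + 2*I
s(f) = -6 + f
s(V(6, -1))*89 = (-6 + (-1 + 2*6))*89 = (-6 + (-1 + 12))*89 = (-6 + 11)*89 = 5*89 = 445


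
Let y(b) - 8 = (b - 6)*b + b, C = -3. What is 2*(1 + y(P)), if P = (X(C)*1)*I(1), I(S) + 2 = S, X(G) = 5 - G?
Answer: 226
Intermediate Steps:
I(S) = -2 + S
P = -8 (P = ((5 - 1*(-3))*1)*(-2 + 1) = ((5 + 3)*1)*(-1) = (8*1)*(-1) = 8*(-1) = -8)
y(b) = 8 + b + b*(-6 + b) (y(b) = 8 + ((b - 6)*b + b) = 8 + ((-6 + b)*b + b) = 8 + (b*(-6 + b) + b) = 8 + (b + b*(-6 + b)) = 8 + b + b*(-6 + b))
2*(1 + y(P)) = 2*(1 + (8 + (-8)² - 5*(-8))) = 2*(1 + (8 + 64 + 40)) = 2*(1 + 112) = 2*113 = 226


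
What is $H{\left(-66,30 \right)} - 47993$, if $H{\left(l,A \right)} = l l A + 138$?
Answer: $82825$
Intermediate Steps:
$H{\left(l,A \right)} = 138 + A l^{2}$ ($H{\left(l,A \right)} = l^{2} A + 138 = A l^{2} + 138 = 138 + A l^{2}$)
$H{\left(-66,30 \right)} - 47993 = \left(138 + 30 \left(-66\right)^{2}\right) - 47993 = \left(138 + 30 \cdot 4356\right) - 47993 = \left(138 + 130680\right) - 47993 = 130818 - 47993 = 82825$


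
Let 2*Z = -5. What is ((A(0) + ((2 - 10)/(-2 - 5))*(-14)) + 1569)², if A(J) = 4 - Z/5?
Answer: 9703225/4 ≈ 2.4258e+6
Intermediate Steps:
Z = -5/2 (Z = (½)*(-5) = -5/2 ≈ -2.5000)
A(J) = 9/2 (A(J) = 4 - (-5)/(2*5) = 4 - 1*(-½) = 4 + ½ = 9/2)
((A(0) + ((2 - 10)/(-2 - 5))*(-14)) + 1569)² = ((9/2 + ((2 - 10)/(-2 - 5))*(-14)) + 1569)² = ((9/2 - 8/(-7)*(-14)) + 1569)² = ((9/2 - 8*(-⅐)*(-14)) + 1569)² = ((9/2 + (8/7)*(-14)) + 1569)² = ((9/2 - 16) + 1569)² = (-23/2 + 1569)² = (3115/2)² = 9703225/4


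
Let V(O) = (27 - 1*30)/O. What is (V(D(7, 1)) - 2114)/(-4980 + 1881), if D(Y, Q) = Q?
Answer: 2117/3099 ≈ 0.68312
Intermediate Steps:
V(O) = -3/O (V(O) = (27 - 30)/O = -3/O)
(V(D(7, 1)) - 2114)/(-4980 + 1881) = (-3/1 - 2114)/(-4980 + 1881) = (-3*1 - 2114)/(-3099) = (-3 - 2114)*(-1/3099) = -2117*(-1/3099) = 2117/3099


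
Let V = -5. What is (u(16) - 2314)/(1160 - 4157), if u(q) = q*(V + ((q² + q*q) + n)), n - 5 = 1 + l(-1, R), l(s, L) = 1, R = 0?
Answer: -1970/999 ≈ -1.9720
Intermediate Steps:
n = 7 (n = 5 + (1 + 1) = 5 + 2 = 7)
u(q) = q*(2 + 2*q²) (u(q) = q*(-5 + ((q² + q*q) + 7)) = q*(-5 + ((q² + q²) + 7)) = q*(-5 + (2*q² + 7)) = q*(-5 + (7 + 2*q²)) = q*(2 + 2*q²))
(u(16) - 2314)/(1160 - 4157) = (2*16*(1 + 16²) - 2314)/(1160 - 4157) = (2*16*(1 + 256) - 2314)/(-2997) = (2*16*257 - 2314)*(-1/2997) = (8224 - 2314)*(-1/2997) = 5910*(-1/2997) = -1970/999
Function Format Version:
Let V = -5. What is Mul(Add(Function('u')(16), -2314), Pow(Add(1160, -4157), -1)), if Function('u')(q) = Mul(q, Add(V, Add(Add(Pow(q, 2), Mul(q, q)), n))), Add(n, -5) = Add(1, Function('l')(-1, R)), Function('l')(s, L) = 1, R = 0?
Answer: Rational(-1970, 999) ≈ -1.9720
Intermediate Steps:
n = 7 (n = Add(5, Add(1, 1)) = Add(5, 2) = 7)
Function('u')(q) = Mul(q, Add(2, Mul(2, Pow(q, 2)))) (Function('u')(q) = Mul(q, Add(-5, Add(Add(Pow(q, 2), Mul(q, q)), 7))) = Mul(q, Add(-5, Add(Add(Pow(q, 2), Pow(q, 2)), 7))) = Mul(q, Add(-5, Add(Mul(2, Pow(q, 2)), 7))) = Mul(q, Add(-5, Add(7, Mul(2, Pow(q, 2))))) = Mul(q, Add(2, Mul(2, Pow(q, 2)))))
Mul(Add(Function('u')(16), -2314), Pow(Add(1160, -4157), -1)) = Mul(Add(Mul(2, 16, Add(1, Pow(16, 2))), -2314), Pow(Add(1160, -4157), -1)) = Mul(Add(Mul(2, 16, Add(1, 256)), -2314), Pow(-2997, -1)) = Mul(Add(Mul(2, 16, 257), -2314), Rational(-1, 2997)) = Mul(Add(8224, -2314), Rational(-1, 2997)) = Mul(5910, Rational(-1, 2997)) = Rational(-1970, 999)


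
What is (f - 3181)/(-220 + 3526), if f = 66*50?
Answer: 119/3306 ≈ 0.035995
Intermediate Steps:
f = 3300
(f - 3181)/(-220 + 3526) = (3300 - 3181)/(-220 + 3526) = 119/3306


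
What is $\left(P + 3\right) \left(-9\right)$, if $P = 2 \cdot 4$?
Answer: $-99$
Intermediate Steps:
$P = 8$
$\left(P + 3\right) \left(-9\right) = \left(8 + 3\right) \left(-9\right) = 11 \left(-9\right) = -99$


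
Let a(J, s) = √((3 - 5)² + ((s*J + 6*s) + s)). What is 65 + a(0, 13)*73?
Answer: 65 + 73*√95 ≈ 776.52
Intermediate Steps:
a(J, s) = √(4 + 7*s + J*s) (a(J, s) = √((-2)² + ((J*s + 6*s) + s)) = √(4 + ((6*s + J*s) + s)) = √(4 + (7*s + J*s)) = √(4 + 7*s + J*s))
65 + a(0, 13)*73 = 65 + √(4 + 7*13 + 0*13)*73 = 65 + √(4 + 91 + 0)*73 = 65 + √95*73 = 65 + 73*√95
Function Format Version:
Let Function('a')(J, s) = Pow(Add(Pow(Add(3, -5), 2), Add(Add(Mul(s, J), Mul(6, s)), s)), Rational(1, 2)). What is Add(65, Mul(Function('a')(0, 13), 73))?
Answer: Add(65, Mul(73, Pow(95, Rational(1, 2)))) ≈ 776.52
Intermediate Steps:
Function('a')(J, s) = Pow(Add(4, Mul(7, s), Mul(J, s)), Rational(1, 2)) (Function('a')(J, s) = Pow(Add(Pow(-2, 2), Add(Add(Mul(J, s), Mul(6, s)), s)), Rational(1, 2)) = Pow(Add(4, Add(Add(Mul(6, s), Mul(J, s)), s)), Rational(1, 2)) = Pow(Add(4, Add(Mul(7, s), Mul(J, s))), Rational(1, 2)) = Pow(Add(4, Mul(7, s), Mul(J, s)), Rational(1, 2)))
Add(65, Mul(Function('a')(0, 13), 73)) = Add(65, Mul(Pow(Add(4, Mul(7, 13), Mul(0, 13)), Rational(1, 2)), 73)) = Add(65, Mul(Pow(Add(4, 91, 0), Rational(1, 2)), 73)) = Add(65, Mul(Pow(95, Rational(1, 2)), 73)) = Add(65, Mul(73, Pow(95, Rational(1, 2))))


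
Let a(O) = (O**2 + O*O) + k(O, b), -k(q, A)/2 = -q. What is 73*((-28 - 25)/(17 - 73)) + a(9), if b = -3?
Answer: 13949/56 ≈ 249.09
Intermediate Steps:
k(q, A) = 2*q (k(q, A) = -(-2)*q = 2*q)
a(O) = 2*O + 2*O**2 (a(O) = (O**2 + O*O) + 2*O = (O**2 + O**2) + 2*O = 2*O**2 + 2*O = 2*O + 2*O**2)
73*((-28 - 25)/(17 - 73)) + a(9) = 73*((-28 - 25)/(17 - 73)) + 2*9*(1 + 9) = 73*(-53/(-56)) + 2*9*10 = 73*(-53*(-1/56)) + 180 = 73*(53/56) + 180 = 3869/56 + 180 = 13949/56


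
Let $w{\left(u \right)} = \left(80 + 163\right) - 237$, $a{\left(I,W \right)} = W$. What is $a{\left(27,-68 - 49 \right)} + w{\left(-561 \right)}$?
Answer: $-111$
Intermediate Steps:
$w{\left(u \right)} = 6$ ($w{\left(u \right)} = 243 - 237 = 6$)
$a{\left(27,-68 - 49 \right)} + w{\left(-561 \right)} = \left(-68 - 49\right) + 6 = -117 + 6 = -111$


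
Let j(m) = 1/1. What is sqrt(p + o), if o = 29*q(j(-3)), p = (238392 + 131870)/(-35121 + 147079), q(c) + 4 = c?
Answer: I*sqrt(262263966118)/55979 ≈ 9.1484*I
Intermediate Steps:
j(m) = 1
q(c) = -4 + c
p = 185131/55979 (p = 370262/111958 = 370262*(1/111958) = 185131/55979 ≈ 3.3072)
o = -87 (o = 29*(-4 + 1) = 29*(-3) = -87)
sqrt(p + o) = sqrt(185131/55979 - 87) = sqrt(-4685042/55979) = I*sqrt(262263966118)/55979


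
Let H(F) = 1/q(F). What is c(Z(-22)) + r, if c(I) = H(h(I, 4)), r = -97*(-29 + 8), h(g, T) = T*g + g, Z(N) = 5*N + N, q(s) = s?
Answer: 1344419/660 ≈ 2037.0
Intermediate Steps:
Z(N) = 6*N
h(g, T) = g + T*g
r = 2037 (r = -97*(-21) = 2037)
H(F) = 1/F
c(I) = 1/(5*I) (c(I) = 1/(I*(1 + 4)) = 1/(I*5) = 1/(5*I))
c(Z(-22)) + r = 1/(5*((6*(-22)))) + 2037 = (⅕)/(-132) + 2037 = (⅕)*(-1/132) + 2037 = -1/660 + 2037 = 1344419/660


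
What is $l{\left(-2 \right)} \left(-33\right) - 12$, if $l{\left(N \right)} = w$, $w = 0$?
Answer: $-12$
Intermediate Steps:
$l{\left(N \right)} = 0$
$l{\left(-2 \right)} \left(-33\right) - 12 = 0 \left(-33\right) - 12 = 0 - 12 = -12$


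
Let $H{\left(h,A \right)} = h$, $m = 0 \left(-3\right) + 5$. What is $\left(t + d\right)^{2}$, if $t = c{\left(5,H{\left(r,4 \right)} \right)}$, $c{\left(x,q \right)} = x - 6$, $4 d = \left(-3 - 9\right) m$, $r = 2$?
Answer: $256$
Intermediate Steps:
$m = 5$ ($m = 0 + 5 = 5$)
$d = -15$ ($d = \frac{\left(-3 - 9\right) 5}{4} = \frac{\left(-12\right) 5}{4} = \frac{1}{4} \left(-60\right) = -15$)
$c{\left(x,q \right)} = -6 + x$
$t = -1$ ($t = -6 + 5 = -1$)
$\left(t + d\right)^{2} = \left(-1 - 15\right)^{2} = \left(-16\right)^{2} = 256$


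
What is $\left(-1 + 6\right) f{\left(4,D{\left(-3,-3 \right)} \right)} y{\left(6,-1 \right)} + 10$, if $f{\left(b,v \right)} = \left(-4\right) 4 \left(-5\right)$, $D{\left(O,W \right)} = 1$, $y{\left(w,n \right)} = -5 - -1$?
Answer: $-1590$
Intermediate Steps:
$y{\left(w,n \right)} = -4$ ($y{\left(w,n \right)} = -5 + 1 = -4$)
$f{\left(b,v \right)} = 80$ ($f{\left(b,v \right)} = \left(-16\right) \left(-5\right) = 80$)
$\left(-1 + 6\right) f{\left(4,D{\left(-3,-3 \right)} \right)} y{\left(6,-1 \right)} + 10 = \left(-1 + 6\right) 80 \left(-4\right) + 10 = 5 \cdot 80 \left(-4\right) + 10 = 400 \left(-4\right) + 10 = -1600 + 10 = -1590$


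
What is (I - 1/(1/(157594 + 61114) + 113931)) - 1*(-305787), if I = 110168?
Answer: 10364609104813587/24917621149 ≈ 4.1596e+5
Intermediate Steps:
(I - 1/(1/(157594 + 61114) + 113931)) - 1*(-305787) = (110168 - 1/(1/(157594 + 61114) + 113931)) - 1*(-305787) = (110168 - 1/(1/218708 + 113931)) + 305787 = (110168 - 1/24917621149/218708) + 305787 = (110168 - 1*218708/24917621149) + 305787 = (110168 - 218708/24917621149) + 305787 = 2745124486524324/24917621149 + 305787 = 10364609104813587/24917621149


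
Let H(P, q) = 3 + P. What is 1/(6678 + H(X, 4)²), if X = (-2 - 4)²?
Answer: 1/8199 ≈ 0.00012197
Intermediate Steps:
X = 36 (X = (-6)² = 36)
1/(6678 + H(X, 4)²) = 1/(6678 + (3 + 36)²) = 1/(6678 + 39²) = 1/(6678 + 1521) = 1/8199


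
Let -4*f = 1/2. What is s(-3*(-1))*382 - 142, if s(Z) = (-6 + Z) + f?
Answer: -5343/4 ≈ -1335.8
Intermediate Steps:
f = -⅛ (f = -¼/2 = -¼*½ = -⅛ ≈ -0.12500)
s(Z) = -49/8 + Z (s(Z) = (-6 + Z) - ⅛ = -49/8 + Z)
s(-3*(-1))*382 - 142 = (-49/8 - 3*(-1))*382 - 142 = (-49/8 + 3)*382 - 142 = -25/8*382 - 142 = -4775/4 - 142 = -5343/4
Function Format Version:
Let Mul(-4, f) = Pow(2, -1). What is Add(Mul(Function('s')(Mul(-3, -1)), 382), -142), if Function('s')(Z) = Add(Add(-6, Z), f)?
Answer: Rational(-5343, 4) ≈ -1335.8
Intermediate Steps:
f = Rational(-1, 8) (f = Mul(Rational(-1, 4), Pow(2, -1)) = Mul(Rational(-1, 4), Rational(1, 2)) = Rational(-1, 8) ≈ -0.12500)
Function('s')(Z) = Add(Rational(-49, 8), Z) (Function('s')(Z) = Add(Add(-6, Z), Rational(-1, 8)) = Add(Rational(-49, 8), Z))
Add(Mul(Function('s')(Mul(-3, -1)), 382), -142) = Add(Mul(Add(Rational(-49, 8), Mul(-3, -1)), 382), -142) = Add(Mul(Add(Rational(-49, 8), 3), 382), -142) = Add(Mul(Rational(-25, 8), 382), -142) = Add(Rational(-4775, 4), -142) = Rational(-5343, 4)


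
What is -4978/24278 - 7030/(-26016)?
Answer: 10291673/157904112 ≈ 0.065177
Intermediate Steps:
-4978/24278 - 7030/(-26016) = -4978*1/24278 - 7030*(-1/26016) = -2489/12139 + 3515/13008 = 10291673/157904112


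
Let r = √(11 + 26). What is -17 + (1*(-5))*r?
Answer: -17 - 5*√37 ≈ -47.414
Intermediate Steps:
r = √37 ≈ 6.0828
-17 + (1*(-5))*r = -17 + (1*(-5))*√37 = -17 - 5*√37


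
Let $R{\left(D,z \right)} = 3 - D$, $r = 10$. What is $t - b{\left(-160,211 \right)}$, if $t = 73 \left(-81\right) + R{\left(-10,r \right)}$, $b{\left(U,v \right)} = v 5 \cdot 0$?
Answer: $-5900$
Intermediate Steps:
$b{\left(U,v \right)} = 0$ ($b{\left(U,v \right)} = 5 v 0 = 0$)
$t = -5900$ ($t = 73 \left(-81\right) + \left(3 - -10\right) = -5913 + \left(3 + 10\right) = -5913 + 13 = -5900$)
$t - b{\left(-160,211 \right)} = -5900 - 0 = -5900 + 0 = -5900$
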